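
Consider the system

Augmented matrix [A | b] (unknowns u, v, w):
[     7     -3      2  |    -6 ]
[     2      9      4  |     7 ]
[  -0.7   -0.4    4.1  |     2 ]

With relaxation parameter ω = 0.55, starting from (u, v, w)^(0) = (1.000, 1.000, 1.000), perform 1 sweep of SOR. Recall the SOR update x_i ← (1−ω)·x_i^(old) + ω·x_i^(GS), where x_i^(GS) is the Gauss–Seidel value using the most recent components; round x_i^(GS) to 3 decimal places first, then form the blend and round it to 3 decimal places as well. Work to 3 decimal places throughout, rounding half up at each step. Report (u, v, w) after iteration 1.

Iteration 1:
  u: GS value = (-6 - (-3)·1.000 - (2)·1.000) / (7) = -0.714;  u ← (1−ω)·1.000 + ω·-0.714 = 0.057
  v: GS value = (7 - (2)·0.057 - (4)·1.000) / (9) = 0.321;  v ← (1−ω)·1.000 + ω·0.321 = 0.627
  w: GS value = (2 - (-0.7)·0.057 - (-0.4)·0.627) / (4.1) = 0.559;  w ← (1−ω)·1.000 + ω·0.559 = 0.757

(0.057, 0.627, 0.757)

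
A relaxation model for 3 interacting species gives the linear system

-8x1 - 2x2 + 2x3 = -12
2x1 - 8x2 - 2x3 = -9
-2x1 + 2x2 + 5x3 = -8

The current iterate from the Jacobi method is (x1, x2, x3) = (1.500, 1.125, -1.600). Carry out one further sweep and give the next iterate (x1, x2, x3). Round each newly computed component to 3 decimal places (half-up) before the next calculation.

(0.819, 1.900, -1.450)

One sweep:
  x1 = (-12 - (-2)·1.125 - (2)·-1.600) / (-8) = 0.819
  x2 = (-9 - (2)·1.500 - (-2)·-1.600) / (-8) = 1.900
  x3 = (-8 - (-2)·1.500 - (2)·1.125) / (5) = -1.450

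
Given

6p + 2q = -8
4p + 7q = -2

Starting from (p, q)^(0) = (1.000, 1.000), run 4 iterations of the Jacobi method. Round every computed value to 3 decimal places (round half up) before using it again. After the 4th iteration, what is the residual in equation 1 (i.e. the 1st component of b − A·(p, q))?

-0.578

Iteration 1:
  p = (-8 - (2)·1.000) / (6) = -1.667
  q = (-2 - (4)·1.000) / (7) = -0.857
Iteration 2:
  p = (-8 - (2)·-0.857) / (6) = -1.048
  q = (-2 - (4)·-1.667) / (7) = 0.667
Iteration 3:
  p = (-8 - (2)·0.667) / (6) = -1.556
  q = (-2 - (4)·-1.048) / (7) = 0.313
Iteration 4:
  p = (-8 - (2)·0.313) / (6) = -1.438
  q = (-2 - (4)·-1.556) / (7) = 0.603
Residual b − A·x = (-0.578, -0.469)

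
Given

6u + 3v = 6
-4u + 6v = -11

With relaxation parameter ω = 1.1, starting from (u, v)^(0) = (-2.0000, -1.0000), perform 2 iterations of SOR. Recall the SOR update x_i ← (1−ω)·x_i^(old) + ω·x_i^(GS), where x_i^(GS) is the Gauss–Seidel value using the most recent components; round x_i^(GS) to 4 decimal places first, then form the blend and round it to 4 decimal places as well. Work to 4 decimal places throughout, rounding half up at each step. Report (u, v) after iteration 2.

Iteration 1:
  u: GS value = (6 - (3)·-1.0000) / (6) = 1.5000;  u ← (1−ω)·-2.0000 + ω·1.5000 = 1.8500
  v: GS value = (-11 - (-4)·1.8500) / (6) = -0.6000;  v ← (1−ω)·-1.0000 + ω·-0.6000 = -0.5600
Iteration 2:
  u: GS value = (6 - (3)·-0.5600) / (6) = 1.2800;  u ← (1−ω)·1.8500 + ω·1.2800 = 1.2230
  v: GS value = (-11 - (-4)·1.2230) / (6) = -1.0180;  v ← (1−ω)·-0.5600 + ω·-1.0180 = -1.0638

(1.2230, -1.0638)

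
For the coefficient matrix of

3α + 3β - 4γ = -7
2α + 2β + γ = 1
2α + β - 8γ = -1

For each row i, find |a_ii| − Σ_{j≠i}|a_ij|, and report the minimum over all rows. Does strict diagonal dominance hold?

row 1: |3| − (3+4) = -4
row 2: |2| − (2+1) = -1
row 3: |-8| − (2+1) = 5
minimum over rows = -4 → not strictly diagonally dominant

-4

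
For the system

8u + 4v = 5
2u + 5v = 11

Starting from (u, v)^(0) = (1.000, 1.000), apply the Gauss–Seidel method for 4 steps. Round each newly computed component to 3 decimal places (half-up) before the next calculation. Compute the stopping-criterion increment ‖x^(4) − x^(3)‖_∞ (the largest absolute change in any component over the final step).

0.023

Iteration 1:
  u = (5 - (4)·1.000) / (8) = 0.125
  v = (11 - (2)·0.125) / (5) = 2.150
Iteration 2:
  u = (5 - (4)·2.150) / (8) = -0.450
  v = (11 - (2)·-0.450) / (5) = 2.380
Iteration 3:
  u = (5 - (4)·2.380) / (8) = -0.565
  v = (11 - (2)·-0.565) / (5) = 2.426
Iteration 4:
  u = (5 - (4)·2.426) / (8) = -0.588
  v = (11 - (2)·-0.588) / (5) = 2.435
Change: (-0.023, 0.009) → max |·| = 0.023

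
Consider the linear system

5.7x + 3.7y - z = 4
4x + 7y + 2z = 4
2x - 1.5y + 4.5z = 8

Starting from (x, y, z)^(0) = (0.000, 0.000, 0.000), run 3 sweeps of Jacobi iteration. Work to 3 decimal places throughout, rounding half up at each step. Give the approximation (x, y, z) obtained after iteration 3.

Iteration 1:
  x = (4 - (3.7)·0.000 - (-1)·0.000) / (5.7) = 0.702
  y = (4 - (4)·0.000 - (2)·0.000) / (7) = 0.571
  z = (8 - (2)·0.000 - (-1.5)·0.000) / (4.5) = 1.778
Iteration 2:
  x = (4 - (3.7)·0.571 - (-1)·1.778) / (5.7) = 0.643
  y = (4 - (4)·0.702 - (2)·1.778) / (7) = -0.338
  z = (8 - (2)·0.702 - (-1.5)·0.571) / (4.5) = 1.656
Iteration 3:
  x = (4 - (3.7)·-0.338 - (-1)·1.656) / (5.7) = 1.212
  y = (4 - (4)·0.643 - (2)·1.656) / (7) = -0.269
  z = (8 - (2)·0.643 - (-1.5)·-0.338) / (4.5) = 1.379

(1.212, -0.269, 1.379)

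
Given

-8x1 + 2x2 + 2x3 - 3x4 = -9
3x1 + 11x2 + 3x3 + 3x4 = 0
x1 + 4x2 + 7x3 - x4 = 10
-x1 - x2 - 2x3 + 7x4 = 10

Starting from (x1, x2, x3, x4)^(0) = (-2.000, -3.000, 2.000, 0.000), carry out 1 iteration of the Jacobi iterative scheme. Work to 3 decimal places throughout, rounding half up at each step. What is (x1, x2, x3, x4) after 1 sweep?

(0.875, 0.000, 3.429, 1.286)

Iteration 1:
  x1 = (-9 - (2)·-3.000 - (2)·2.000 - (-3)·0.000) / (-8) = 0.875
  x2 = (0 - (3)·-2.000 - (3)·2.000 - (3)·0.000) / (11) = 0.000
  x3 = (10 - (1)·-2.000 - (4)·-3.000 - (-1)·0.000) / (7) = 3.429
  x4 = (10 - (-1)·-2.000 - (-1)·-3.000 - (-2)·2.000) / (7) = 1.286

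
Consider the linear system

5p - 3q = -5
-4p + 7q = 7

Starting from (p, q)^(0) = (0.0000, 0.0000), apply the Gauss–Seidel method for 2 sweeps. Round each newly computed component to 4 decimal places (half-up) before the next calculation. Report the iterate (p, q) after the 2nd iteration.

(-0.7428, 0.5755)

Iteration 1:
  p = (-5 - (-3)·0.0000) / (5) = -1.0000
  q = (7 - (-4)·-1.0000) / (7) = 0.4286
Iteration 2:
  p = (-5 - (-3)·0.4286) / (5) = -0.7428
  q = (7 - (-4)·-0.7428) / (7) = 0.5755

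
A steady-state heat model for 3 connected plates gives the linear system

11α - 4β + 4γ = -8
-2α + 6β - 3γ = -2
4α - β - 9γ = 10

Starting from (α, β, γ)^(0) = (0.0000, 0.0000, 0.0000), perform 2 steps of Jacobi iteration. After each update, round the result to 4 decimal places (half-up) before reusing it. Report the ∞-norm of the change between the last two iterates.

Iteration 1:
  α = (-8 - (-4)·0.0000 - (4)·0.0000) / (11) = -0.7273
  β = (-2 - (-2)·0.0000 - (-3)·0.0000) / (6) = -0.3333
  γ = (10 - (4)·0.0000 - (-1)·0.0000) / (-9) = -1.1111
Iteration 2:
  α = (-8 - (-4)·-0.3333 - (4)·-1.1111) / (11) = -0.4444
  β = (-2 - (-2)·-0.7273 - (-3)·-1.1111) / (6) = -1.1313
  γ = (10 - (4)·-0.7273 - (-1)·-0.3333) / (-9) = -1.3973
Change: (0.2829, -0.7980, -0.2862) → max |·| = 0.7980

0.7980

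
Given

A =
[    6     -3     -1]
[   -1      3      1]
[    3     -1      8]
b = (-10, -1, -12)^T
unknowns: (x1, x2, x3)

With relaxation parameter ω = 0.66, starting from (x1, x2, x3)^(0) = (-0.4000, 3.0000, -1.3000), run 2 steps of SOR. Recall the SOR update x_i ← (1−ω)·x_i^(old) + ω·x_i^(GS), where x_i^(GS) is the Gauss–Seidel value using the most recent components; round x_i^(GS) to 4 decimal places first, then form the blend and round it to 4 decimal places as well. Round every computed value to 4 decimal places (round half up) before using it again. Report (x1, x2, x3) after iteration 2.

(-1.0400, 0.1670, -1.1449)

Iteration 1:
  x1: GS value = (-10 - (-3)·3.0000 - (-1)·-1.3000) / (6) = -0.3833;  x1 ← (1−ω)·-0.4000 + ω·-0.3833 = -0.3890
  x2: GS value = (-1 - (-1)·-0.3890 - (1)·-1.3000) / (3) = -0.0297;  x2 ← (1−ω)·3.0000 + ω·-0.0297 = 1.0004
  x3: GS value = (-12 - (3)·-0.3890 - (-1)·1.0004) / (8) = -1.2291;  x3 ← (1−ω)·-1.3000 + ω·-1.2291 = -1.2532
Iteration 2:
  x1: GS value = (-10 - (-3)·1.0004 - (-1)·-1.2532) / (6) = -1.3753;  x1 ← (1−ω)·-0.3890 + ω·-1.3753 = -1.0400
  x2: GS value = (-1 - (-1)·-1.0400 - (1)·-1.2532) / (3) = -0.2623;  x2 ← (1−ω)·1.0004 + ω·-0.2623 = 0.1670
  x3: GS value = (-12 - (3)·-1.0400 - (-1)·0.1670) / (8) = -1.0891;  x3 ← (1−ω)·-1.2532 + ω·-1.0891 = -1.1449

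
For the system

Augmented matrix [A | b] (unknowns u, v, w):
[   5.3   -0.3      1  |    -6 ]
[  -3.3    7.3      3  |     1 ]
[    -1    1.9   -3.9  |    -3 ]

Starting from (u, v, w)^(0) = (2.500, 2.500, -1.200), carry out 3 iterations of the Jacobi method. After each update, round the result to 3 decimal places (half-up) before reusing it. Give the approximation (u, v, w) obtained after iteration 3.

Iteration 1:
  u = (-6 - (-0.3)·2.500 - (1)·-1.200) / (5.3) = -0.764
  v = (1 - (-3.3)·2.500 - (3)·-1.200) / (7.3) = 1.760
  w = (-3 - (-1)·2.500 - (1.9)·2.500) / (-3.9) = 1.346
Iteration 2:
  u = (-6 - (-0.3)·1.760 - (1)·1.346) / (5.3) = -1.286
  v = (1 - (-3.3)·-0.764 - (3)·1.346) / (7.3) = -0.762
  w = (-3 - (-1)·-0.764 - (1.9)·1.760) / (-3.9) = 1.823
Iteration 3:
  u = (-6 - (-0.3)·-0.762 - (1)·1.823) / (5.3) = -1.519
  v = (1 - (-3.3)·-1.286 - (3)·1.823) / (7.3) = -1.194
  w = (-3 - (-1)·-1.286 - (1.9)·-0.762) / (-3.9) = 0.728

(-1.519, -1.194, 0.728)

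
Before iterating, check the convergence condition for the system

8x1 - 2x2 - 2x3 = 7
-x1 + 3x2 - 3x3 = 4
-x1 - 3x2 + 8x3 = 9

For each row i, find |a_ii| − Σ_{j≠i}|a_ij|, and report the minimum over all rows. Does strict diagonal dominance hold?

-1

row 1: |8| − (2+2) = 4
row 2: |3| − (1+3) = -1
row 3: |8| − (1+3) = 4
minimum over rows = -1 → not strictly diagonally dominant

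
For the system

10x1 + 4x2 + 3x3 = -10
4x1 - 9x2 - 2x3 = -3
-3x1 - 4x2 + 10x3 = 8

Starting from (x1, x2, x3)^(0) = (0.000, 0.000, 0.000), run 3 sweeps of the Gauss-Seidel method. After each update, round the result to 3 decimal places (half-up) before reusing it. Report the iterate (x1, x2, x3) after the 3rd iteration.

Iteration 1:
  x1 = (-10 - (4)·0.000 - (3)·0.000) / (10) = -1.000
  x2 = (-3 - (4)·-1.000 - (-2)·0.000) / (-9) = -0.111
  x3 = (8 - (-3)·-1.000 - (-4)·-0.111) / (10) = 0.456
Iteration 2:
  x1 = (-10 - (4)·-0.111 - (3)·0.456) / (10) = -1.092
  x2 = (-3 - (4)·-1.092 - (-2)·0.456) / (-9) = -0.253
  x3 = (8 - (-3)·-1.092 - (-4)·-0.253) / (10) = 0.371
Iteration 3:
  x1 = (-10 - (4)·-0.253 - (3)·0.371) / (10) = -1.010
  x2 = (-3 - (4)·-1.010 - (-2)·0.371) / (-9) = -0.198
  x3 = (8 - (-3)·-1.010 - (-4)·-0.198) / (10) = 0.418

(-1.010, -0.198, 0.418)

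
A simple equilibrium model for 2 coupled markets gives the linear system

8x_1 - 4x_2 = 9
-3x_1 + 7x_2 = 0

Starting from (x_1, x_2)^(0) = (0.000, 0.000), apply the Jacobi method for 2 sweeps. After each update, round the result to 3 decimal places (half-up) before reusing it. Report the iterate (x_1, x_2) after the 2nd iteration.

(1.125, 0.482)

Iteration 1:
  x_1 = (9 - (-4)·0.000) / (8) = 1.125
  x_2 = (0 - (-3)·0.000) / (7) = 0.000
Iteration 2:
  x_1 = (9 - (-4)·0.000) / (8) = 1.125
  x_2 = (0 - (-3)·1.125) / (7) = 0.482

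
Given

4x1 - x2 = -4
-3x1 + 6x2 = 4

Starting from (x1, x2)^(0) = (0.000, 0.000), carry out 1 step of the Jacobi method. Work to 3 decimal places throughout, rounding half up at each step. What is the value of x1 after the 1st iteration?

-1.000

Iteration 1:
  x1 = (-4 - (-1)·0.000) / (4) = -1.000
  x2 = (4 - (-3)·0.000) / (6) = 0.667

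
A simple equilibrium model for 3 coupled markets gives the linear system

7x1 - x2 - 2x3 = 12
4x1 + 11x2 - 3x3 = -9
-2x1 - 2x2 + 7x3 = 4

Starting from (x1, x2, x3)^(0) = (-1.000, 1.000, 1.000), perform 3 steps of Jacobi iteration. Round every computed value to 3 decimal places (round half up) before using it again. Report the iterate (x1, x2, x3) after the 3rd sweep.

(1.832, -1.183, 0.688)

Iteration 1:
  x1 = (12 - (-1)·1.000 - (-2)·1.000) / (7) = 2.143
  x2 = (-9 - (4)·-1.000 - (-3)·1.000) / (11) = -0.182
  x3 = (4 - (-2)·-1.000 - (-2)·1.000) / (7) = 0.571
Iteration 2:
  x1 = (12 - (-1)·-0.182 - (-2)·0.571) / (7) = 1.851
  x2 = (-9 - (4)·2.143 - (-3)·0.571) / (11) = -1.442
  x3 = (4 - (-2)·2.143 - (-2)·-0.182) / (7) = 1.132
Iteration 3:
  x1 = (12 - (-1)·-1.442 - (-2)·1.132) / (7) = 1.832
  x2 = (-9 - (4)·1.851 - (-3)·1.132) / (11) = -1.183
  x3 = (4 - (-2)·1.851 - (-2)·-1.442) / (7) = 0.688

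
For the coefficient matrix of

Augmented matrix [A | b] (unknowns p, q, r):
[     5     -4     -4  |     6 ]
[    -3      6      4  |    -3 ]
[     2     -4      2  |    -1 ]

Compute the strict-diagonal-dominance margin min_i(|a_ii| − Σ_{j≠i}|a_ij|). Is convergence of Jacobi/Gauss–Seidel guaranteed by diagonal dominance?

-4

row 1: |5| − (4+4) = -3
row 2: |6| − (3+4) = -1
row 3: |2| − (2+4) = -4
minimum over rows = -4 → not strictly diagonally dominant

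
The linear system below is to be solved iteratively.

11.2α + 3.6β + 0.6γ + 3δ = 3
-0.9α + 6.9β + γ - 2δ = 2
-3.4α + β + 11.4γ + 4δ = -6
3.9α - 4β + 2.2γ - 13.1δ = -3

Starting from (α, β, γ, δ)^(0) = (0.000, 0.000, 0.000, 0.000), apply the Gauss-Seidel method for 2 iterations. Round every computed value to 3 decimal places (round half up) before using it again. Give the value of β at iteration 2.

Iteration 1:
  α = (3 - (3.6)·0.000 - (0.6)·0.000 - (3)·0.000) / (11.2) = 0.268
  β = (2 - (-0.9)·0.268 - (1)·0.000 - (-2)·0.000) / (6.9) = 0.325
  γ = (-6 - (-3.4)·0.268 - (1)·0.325 - (4)·0.000) / (11.4) = -0.475
  δ = (-3 - (3.9)·0.268 - (-4)·0.325 - (2.2)·-0.475) / (-13.1) = 0.130
Iteration 2:
  α = (3 - (3.6)·0.325 - (0.6)·-0.475 - (3)·0.130) / (11.2) = 0.154
  β = (2 - (-0.9)·0.154 - (1)·-0.475 - (-2)·0.130) / (6.9) = 0.416
  γ = (-6 - (-3.4)·0.154 - (1)·0.416 - (4)·0.130) / (11.4) = -0.562
  δ = (-3 - (3.9)·0.154 - (-4)·0.416 - (2.2)·-0.562) / (-13.1) = 0.053

0.416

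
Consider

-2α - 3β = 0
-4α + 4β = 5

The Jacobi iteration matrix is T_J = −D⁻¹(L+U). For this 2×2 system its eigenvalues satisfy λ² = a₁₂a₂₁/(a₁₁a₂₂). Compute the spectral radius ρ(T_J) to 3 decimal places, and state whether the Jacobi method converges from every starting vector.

a₁₂a₂₁/(a₁₁a₂₂) = (-3)·(-4) / ((-2)·(4)) = -1.500000
ρ = √|-1.500000| = √1.500000 = 1.225
ρ > 1, so Jacobi diverges

1.225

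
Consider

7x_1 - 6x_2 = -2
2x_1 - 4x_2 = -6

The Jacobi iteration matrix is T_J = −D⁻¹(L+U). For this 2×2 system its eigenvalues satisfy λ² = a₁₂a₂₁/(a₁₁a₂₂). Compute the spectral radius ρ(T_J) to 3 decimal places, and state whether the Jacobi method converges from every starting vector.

a₁₂a₂₁/(a₁₁a₂₂) = (-6)·(2) / ((7)·(-4)) = 0.428571
ρ = √|0.428571| = √0.428571 = 0.655
ρ < 1, so Jacobi converges

0.655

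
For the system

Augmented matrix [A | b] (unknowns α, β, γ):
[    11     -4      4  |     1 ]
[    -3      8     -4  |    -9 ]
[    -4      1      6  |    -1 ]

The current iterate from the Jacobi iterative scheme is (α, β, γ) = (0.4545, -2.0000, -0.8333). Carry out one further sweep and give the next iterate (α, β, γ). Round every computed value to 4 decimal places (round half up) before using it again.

One sweep:
  α = (1 - (-4)·-2.0000 - (4)·-0.8333) / (11) = -0.3333
  β = (-9 - (-3)·0.4545 - (-4)·-0.8333) / (8) = -1.3712
  γ = (-1 - (-4)·0.4545 - (1)·-2.0000) / (6) = 0.4697

(-0.3333, -1.3712, 0.4697)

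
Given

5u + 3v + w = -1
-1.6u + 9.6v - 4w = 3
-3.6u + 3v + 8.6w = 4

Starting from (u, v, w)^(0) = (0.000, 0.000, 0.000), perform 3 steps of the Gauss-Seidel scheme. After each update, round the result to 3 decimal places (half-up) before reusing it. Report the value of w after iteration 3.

Iteration 1:
  u = (-1 - (3)·0.000 - (1)·0.000) / (5) = -0.200
  v = (3 - (-1.6)·-0.200 - (-4)·0.000) / (9.6) = 0.279
  w = (4 - (-3.6)·-0.200 - (3)·0.279) / (8.6) = 0.284
Iteration 2:
  u = (-1 - (3)·0.279 - (1)·0.284) / (5) = -0.424
  v = (3 - (-1.6)·-0.424 - (-4)·0.284) / (9.6) = 0.360
  w = (4 - (-3.6)·-0.424 - (3)·0.360) / (8.6) = 0.162
Iteration 3:
  u = (-1 - (3)·0.360 - (1)·0.162) / (5) = -0.448
  v = (3 - (-1.6)·-0.448 - (-4)·0.162) / (9.6) = 0.305
  w = (4 - (-3.6)·-0.448 - (3)·0.305) / (8.6) = 0.171

0.171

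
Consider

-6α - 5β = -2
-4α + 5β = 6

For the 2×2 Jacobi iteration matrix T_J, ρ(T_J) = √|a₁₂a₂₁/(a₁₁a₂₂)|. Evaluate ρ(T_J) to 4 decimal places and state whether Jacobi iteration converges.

0.8165

a₁₂a₂₁/(a₁₁a₂₂) = (-5)·(-4) / ((-6)·(5)) = -0.666667
ρ = √|-0.666667| = √0.666667 = 0.8165
ρ < 1, so Jacobi converges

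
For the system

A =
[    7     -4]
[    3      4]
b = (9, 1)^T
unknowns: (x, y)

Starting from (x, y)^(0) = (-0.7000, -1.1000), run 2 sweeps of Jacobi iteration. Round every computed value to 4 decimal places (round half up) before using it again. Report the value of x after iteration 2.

Iteration 1:
  x = (9 - (-4)·-1.1000) / (7) = 0.6571
  y = (1 - (3)·-0.7000) / (4) = 0.7750
Iteration 2:
  x = (9 - (-4)·0.7750) / (7) = 1.7286
  y = (1 - (3)·0.6571) / (4) = -0.2428

1.7286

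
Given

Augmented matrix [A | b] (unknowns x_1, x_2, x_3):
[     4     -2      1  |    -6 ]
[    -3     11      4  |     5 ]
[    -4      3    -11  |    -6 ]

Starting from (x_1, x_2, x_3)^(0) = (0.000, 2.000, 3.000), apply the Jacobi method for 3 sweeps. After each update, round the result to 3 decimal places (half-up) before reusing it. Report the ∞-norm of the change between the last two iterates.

0.402

Iteration 1:
  x_1 = (-6 - (-2)·2.000 - (1)·3.000) / (4) = -1.250
  x_2 = (5 - (-3)·0.000 - (4)·3.000) / (11) = -0.636
  x_3 = (-6 - (-4)·0.000 - (3)·2.000) / (-11) = 1.091
Iteration 2:
  x_1 = (-6 - (-2)·-0.636 - (1)·1.091) / (4) = -2.091
  x_2 = (5 - (-3)·-1.250 - (4)·1.091) / (11) = -0.283
  x_3 = (-6 - (-4)·-1.250 - (3)·-0.636) / (-11) = 0.827
Iteration 3:
  x_1 = (-6 - (-2)·-0.283 - (1)·0.827) / (4) = -1.848
  x_2 = (5 - (-3)·-2.091 - (4)·0.827) / (11) = -0.416
  x_3 = (-6 - (-4)·-2.091 - (3)·-0.283) / (-11) = 1.229
Change: (0.243, -0.133, 0.402) → max |·| = 0.402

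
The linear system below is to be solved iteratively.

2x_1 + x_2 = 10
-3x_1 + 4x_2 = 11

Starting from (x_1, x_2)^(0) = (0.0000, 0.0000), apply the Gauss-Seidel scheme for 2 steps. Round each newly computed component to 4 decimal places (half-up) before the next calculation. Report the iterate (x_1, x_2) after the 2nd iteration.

(1.7500, 4.0625)

Iteration 1:
  x_1 = (10 - (1)·0.0000) / (2) = 5.0000
  x_2 = (11 - (-3)·5.0000) / (4) = 6.5000
Iteration 2:
  x_1 = (10 - (1)·6.5000) / (2) = 1.7500
  x_2 = (11 - (-3)·1.7500) / (4) = 4.0625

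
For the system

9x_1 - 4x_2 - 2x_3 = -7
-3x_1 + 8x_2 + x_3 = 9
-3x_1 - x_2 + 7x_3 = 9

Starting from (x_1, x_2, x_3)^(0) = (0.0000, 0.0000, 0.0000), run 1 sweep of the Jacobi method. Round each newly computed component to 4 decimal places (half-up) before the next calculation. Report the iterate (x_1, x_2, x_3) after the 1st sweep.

(-0.7778, 1.1250, 1.2857)

Iteration 1:
  x_1 = (-7 - (-4)·0.0000 - (-2)·0.0000) / (9) = -0.7778
  x_2 = (9 - (-3)·0.0000 - (1)·0.0000) / (8) = 1.1250
  x_3 = (9 - (-3)·0.0000 - (-1)·0.0000) / (7) = 1.2857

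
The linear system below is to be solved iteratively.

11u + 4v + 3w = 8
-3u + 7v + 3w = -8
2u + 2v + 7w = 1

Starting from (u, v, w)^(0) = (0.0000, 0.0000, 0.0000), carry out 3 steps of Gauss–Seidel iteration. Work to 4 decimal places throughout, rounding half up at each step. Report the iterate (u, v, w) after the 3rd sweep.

(0.9922, -0.7560, 0.0754)

Iteration 1:
  u = (8 - (4)·0.0000 - (3)·0.0000) / (11) = 0.7273
  v = (-8 - (-3)·0.7273 - (3)·0.0000) / (7) = -0.8312
  w = (1 - (2)·0.7273 - (2)·-0.8312) / (7) = 0.1725
Iteration 2:
  u = (8 - (4)·-0.8312 - (3)·0.1725) / (11) = 0.9825
  v = (-8 - (-3)·0.9825 - (3)·0.1725) / (7) = -0.7957
  w = (1 - (2)·0.9825 - (2)·-0.7957) / (7) = 0.0895
Iteration 3:
  u = (8 - (4)·-0.7957 - (3)·0.0895) / (11) = 0.9922
  v = (-8 - (-3)·0.9922 - (3)·0.0895) / (7) = -0.7560
  w = (1 - (2)·0.9922 - (2)·-0.7560) / (7) = 0.0754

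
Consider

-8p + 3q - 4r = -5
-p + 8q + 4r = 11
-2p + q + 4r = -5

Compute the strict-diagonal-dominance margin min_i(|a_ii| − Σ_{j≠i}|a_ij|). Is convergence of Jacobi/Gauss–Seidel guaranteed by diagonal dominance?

1

row 1: |-8| − (3+4) = 1
row 2: |8| − (1+4) = 3
row 3: |4| − (2+1) = 1
minimum over rows = 1 → strictly diagonally dominant (convergence guaranteed)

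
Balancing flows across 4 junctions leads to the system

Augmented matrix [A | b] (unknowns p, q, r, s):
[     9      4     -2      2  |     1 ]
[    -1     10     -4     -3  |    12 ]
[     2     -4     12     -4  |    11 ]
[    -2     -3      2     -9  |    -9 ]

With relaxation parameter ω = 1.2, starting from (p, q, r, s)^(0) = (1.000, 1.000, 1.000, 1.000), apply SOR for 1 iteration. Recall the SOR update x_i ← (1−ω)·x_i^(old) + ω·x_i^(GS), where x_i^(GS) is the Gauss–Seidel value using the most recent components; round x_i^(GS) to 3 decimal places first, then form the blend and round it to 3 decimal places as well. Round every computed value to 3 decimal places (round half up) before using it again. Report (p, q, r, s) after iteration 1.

(-0.600, 2.008, 2.223, 0.950)

Iteration 1:
  p: GS value = (1 - (4)·1.000 - (-2)·1.000 - (2)·1.000) / (9) = -0.333;  p ← (1−ω)·1.000 + ω·-0.333 = -0.600
  q: GS value = (12 - (-1)·-0.600 - (-4)·1.000 - (-3)·1.000) / (10) = 1.840;  q ← (1−ω)·1.000 + ω·1.840 = 2.008
  r: GS value = (11 - (2)·-0.600 - (-4)·2.008 - (-4)·1.000) / (12) = 2.019;  r ← (1−ω)·1.000 + ω·2.019 = 2.223
  s: GS value = (-9 - (-2)·-0.600 - (-3)·2.008 - (2)·2.223) / (-9) = 0.958;  s ← (1−ω)·1.000 + ω·0.958 = 0.950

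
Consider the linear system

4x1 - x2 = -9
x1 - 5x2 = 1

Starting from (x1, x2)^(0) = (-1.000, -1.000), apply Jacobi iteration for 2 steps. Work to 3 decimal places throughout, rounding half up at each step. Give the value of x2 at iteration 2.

Iteration 1:
  x1 = (-9 - (-1)·-1.000) / (4) = -2.500
  x2 = (1 - (1)·-1.000) / (-5) = -0.400
Iteration 2:
  x1 = (-9 - (-1)·-0.400) / (4) = -2.350
  x2 = (1 - (1)·-2.500) / (-5) = -0.700

-0.700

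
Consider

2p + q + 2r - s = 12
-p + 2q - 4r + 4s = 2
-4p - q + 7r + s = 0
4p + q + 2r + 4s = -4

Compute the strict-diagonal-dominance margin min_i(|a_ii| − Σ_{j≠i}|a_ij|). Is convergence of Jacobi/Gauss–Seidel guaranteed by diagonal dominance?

-7

row 1: |2| − (1+2+1) = -2
row 2: |2| − (1+4+4) = -7
row 3: |7| − (4+1+1) = 1
row 4: |4| − (4+1+2) = -3
minimum over rows = -7 → not strictly diagonally dominant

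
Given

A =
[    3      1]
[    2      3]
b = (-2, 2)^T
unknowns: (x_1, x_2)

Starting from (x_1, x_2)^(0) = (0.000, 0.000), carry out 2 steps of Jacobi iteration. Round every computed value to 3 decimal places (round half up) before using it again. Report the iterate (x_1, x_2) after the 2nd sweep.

Iteration 1:
  x_1 = (-2 - (1)·0.000) / (3) = -0.667
  x_2 = (2 - (2)·0.000) / (3) = 0.667
Iteration 2:
  x_1 = (-2 - (1)·0.667) / (3) = -0.889
  x_2 = (2 - (2)·-0.667) / (3) = 1.111

(-0.889, 1.111)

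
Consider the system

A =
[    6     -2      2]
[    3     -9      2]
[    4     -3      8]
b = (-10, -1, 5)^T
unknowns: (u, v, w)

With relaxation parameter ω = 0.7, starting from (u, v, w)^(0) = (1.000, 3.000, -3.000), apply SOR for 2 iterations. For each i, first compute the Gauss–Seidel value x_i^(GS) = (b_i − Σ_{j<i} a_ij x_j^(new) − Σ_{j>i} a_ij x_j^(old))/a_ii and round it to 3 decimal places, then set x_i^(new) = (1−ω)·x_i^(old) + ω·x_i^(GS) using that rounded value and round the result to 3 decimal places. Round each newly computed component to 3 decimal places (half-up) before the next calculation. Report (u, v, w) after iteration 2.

Iteration 1:
  u: GS value = (-10 - (-2)·3.000 - (2)·-3.000) / (6) = 0.333;  u ← (1−ω)·1.000 + ω·0.333 = 0.533
  v: GS value = (-1 - (3)·0.533 - (2)·-3.000) / (-9) = -0.378;  v ← (1−ω)·3.000 + ω·-0.378 = 0.635
  w: GS value = (5 - (4)·0.533 - (-3)·0.635) / (8) = 0.597;  w ← (1−ω)·-3.000 + ω·0.597 = -0.482
Iteration 2:
  u: GS value = (-10 - (-2)·0.635 - (2)·-0.482) / (6) = -1.294;  u ← (1−ω)·0.533 + ω·-1.294 = -0.746
  v: GS value = (-1 - (3)·-0.746 - (2)·-0.482) / (-9) = -0.245;  v ← (1−ω)·0.635 + ω·-0.245 = 0.019
  w: GS value = (5 - (4)·-0.746 - (-3)·0.019) / (8) = 1.005;  w ← (1−ω)·-0.482 + ω·1.005 = 0.559

(-0.746, 0.019, 0.559)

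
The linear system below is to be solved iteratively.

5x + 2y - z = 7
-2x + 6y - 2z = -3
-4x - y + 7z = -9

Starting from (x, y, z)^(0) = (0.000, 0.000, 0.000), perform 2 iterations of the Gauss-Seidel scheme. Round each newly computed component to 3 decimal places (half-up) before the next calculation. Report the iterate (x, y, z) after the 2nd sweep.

(1.315, -0.225, -0.566)

Iteration 1:
  x = (7 - (2)·0.000 - (-1)·0.000) / (5) = 1.400
  y = (-3 - (-2)·1.400 - (-2)·0.000) / (6) = -0.033
  z = (-9 - (-4)·1.400 - (-1)·-0.033) / (7) = -0.490
Iteration 2:
  x = (7 - (2)·-0.033 - (-1)·-0.490) / (5) = 1.315
  y = (-3 - (-2)·1.315 - (-2)·-0.490) / (6) = -0.225
  z = (-9 - (-4)·1.315 - (-1)·-0.225) / (7) = -0.566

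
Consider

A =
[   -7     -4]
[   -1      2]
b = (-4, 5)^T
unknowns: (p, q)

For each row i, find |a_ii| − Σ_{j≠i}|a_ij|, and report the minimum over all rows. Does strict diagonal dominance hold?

row 1: |-7| − (4) = 3
row 2: |2| − (1) = 1
minimum over rows = 1 → strictly diagonally dominant (convergence guaranteed)

1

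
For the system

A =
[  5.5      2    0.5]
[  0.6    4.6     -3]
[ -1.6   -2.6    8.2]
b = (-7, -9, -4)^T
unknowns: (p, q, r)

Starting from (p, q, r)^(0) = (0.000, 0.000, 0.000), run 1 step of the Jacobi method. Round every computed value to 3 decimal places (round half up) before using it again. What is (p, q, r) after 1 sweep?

(-1.273, -1.957, -0.488)

Iteration 1:
  p = (-7 - (2)·0.000 - (0.5)·0.000) / (5.5) = -1.273
  q = (-9 - (0.6)·0.000 - (-3)·0.000) / (4.6) = -1.957
  r = (-4 - (-1.6)·0.000 - (-2.6)·0.000) / (8.2) = -0.488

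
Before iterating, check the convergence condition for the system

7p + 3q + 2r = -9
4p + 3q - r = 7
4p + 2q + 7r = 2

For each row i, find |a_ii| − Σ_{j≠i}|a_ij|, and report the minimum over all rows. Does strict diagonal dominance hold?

row 1: |7| − (3+2) = 2
row 2: |3| − (4+1) = -2
row 3: |7| − (4+2) = 1
minimum over rows = -2 → not strictly diagonally dominant

-2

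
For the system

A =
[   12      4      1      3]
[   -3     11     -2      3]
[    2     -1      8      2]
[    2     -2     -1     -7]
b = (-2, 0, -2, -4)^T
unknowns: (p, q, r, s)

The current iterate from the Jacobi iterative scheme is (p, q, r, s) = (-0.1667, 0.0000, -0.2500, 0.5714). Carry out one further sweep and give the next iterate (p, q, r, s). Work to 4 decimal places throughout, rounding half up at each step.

(-0.2887, -0.2468, -0.3512, 0.5595)

One sweep:
  p = (-2 - (4)·0.0000 - (1)·-0.2500 - (3)·0.5714) / (12) = -0.2887
  q = (0 - (-3)·-0.1667 - (-2)·-0.2500 - (3)·0.5714) / (11) = -0.2468
  r = (-2 - (2)·-0.1667 - (-1)·0.0000 - (2)·0.5714) / (8) = -0.3512
  s = (-4 - (2)·-0.1667 - (-2)·0.0000 - (-1)·-0.2500) / (-7) = 0.5595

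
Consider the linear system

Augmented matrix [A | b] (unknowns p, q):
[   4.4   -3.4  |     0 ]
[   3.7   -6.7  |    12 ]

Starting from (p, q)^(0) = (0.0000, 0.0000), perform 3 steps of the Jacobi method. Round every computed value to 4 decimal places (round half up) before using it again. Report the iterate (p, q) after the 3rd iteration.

(-1.3840, -2.5553)

Iteration 1:
  p = (0 - (-3.4)·0.0000) / (4.4) = 0.0000
  q = (12 - (3.7)·0.0000) / (-6.7) = -1.7910
Iteration 2:
  p = (0 - (-3.4)·-1.7910) / (4.4) = -1.3840
  q = (12 - (3.7)·0.0000) / (-6.7) = -1.7910
Iteration 3:
  p = (0 - (-3.4)·-1.7910) / (4.4) = -1.3840
  q = (12 - (3.7)·-1.3840) / (-6.7) = -2.5553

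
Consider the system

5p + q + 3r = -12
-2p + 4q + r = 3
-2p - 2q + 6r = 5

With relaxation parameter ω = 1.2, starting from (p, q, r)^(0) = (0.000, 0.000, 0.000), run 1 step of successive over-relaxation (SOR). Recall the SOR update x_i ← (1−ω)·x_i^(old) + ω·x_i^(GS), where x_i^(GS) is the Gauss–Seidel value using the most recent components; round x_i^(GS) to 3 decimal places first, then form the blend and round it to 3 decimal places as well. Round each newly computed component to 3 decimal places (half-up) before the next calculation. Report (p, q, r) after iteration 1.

(-2.880, -0.828, -0.484)

Iteration 1:
  p: GS value = (-12 - (1)·0.000 - (3)·0.000) / (5) = -2.400;  p ← (1−ω)·0.000 + ω·-2.400 = -2.880
  q: GS value = (3 - (-2)·-2.880 - (1)·0.000) / (4) = -0.690;  q ← (1−ω)·0.000 + ω·-0.690 = -0.828
  r: GS value = (5 - (-2)·-2.880 - (-2)·-0.828) / (6) = -0.403;  r ← (1−ω)·0.000 + ω·-0.403 = -0.484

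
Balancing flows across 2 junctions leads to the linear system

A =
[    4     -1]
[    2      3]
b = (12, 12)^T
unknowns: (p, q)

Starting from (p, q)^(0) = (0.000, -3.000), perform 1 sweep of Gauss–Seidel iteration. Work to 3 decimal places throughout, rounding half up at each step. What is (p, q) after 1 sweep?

(2.250, 2.500)

Iteration 1:
  p = (12 - (-1)·-3.000) / (4) = 2.250
  q = (12 - (2)·2.250) / (3) = 2.500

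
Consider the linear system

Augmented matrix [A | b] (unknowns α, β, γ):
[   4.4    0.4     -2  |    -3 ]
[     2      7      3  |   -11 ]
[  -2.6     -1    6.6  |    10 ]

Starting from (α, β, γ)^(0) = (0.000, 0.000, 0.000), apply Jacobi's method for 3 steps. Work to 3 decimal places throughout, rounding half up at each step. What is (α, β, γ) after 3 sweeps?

(-0.039, -2.046, 1.267)

Iteration 1:
  α = (-3 - (0.4)·0.000 - (-2)·0.000) / (4.4) = -0.682
  β = (-11 - (2)·0.000 - (3)·0.000) / (7) = -1.571
  γ = (10 - (-2.6)·0.000 - (-1)·0.000) / (6.6) = 1.515
Iteration 2:
  α = (-3 - (0.4)·-1.571 - (-2)·1.515) / (4.4) = 0.150
  β = (-11 - (2)·-0.682 - (3)·1.515) / (7) = -2.026
  γ = (10 - (-2.6)·-0.682 - (-1)·-1.571) / (6.6) = 1.008
Iteration 3:
  α = (-3 - (0.4)·-2.026 - (-2)·1.008) / (4.4) = -0.039
  β = (-11 - (2)·0.150 - (3)·1.008) / (7) = -2.046
  γ = (10 - (-2.6)·0.150 - (-1)·-2.026) / (6.6) = 1.267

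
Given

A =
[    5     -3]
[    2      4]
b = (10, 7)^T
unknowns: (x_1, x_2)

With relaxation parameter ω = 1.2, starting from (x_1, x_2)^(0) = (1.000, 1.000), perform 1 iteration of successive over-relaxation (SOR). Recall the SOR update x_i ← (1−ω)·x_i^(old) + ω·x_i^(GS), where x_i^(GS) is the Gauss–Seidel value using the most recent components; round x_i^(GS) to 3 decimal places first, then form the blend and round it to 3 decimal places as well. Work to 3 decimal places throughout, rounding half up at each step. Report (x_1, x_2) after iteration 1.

(2.920, 0.148)

Iteration 1:
  x_1: GS value = (10 - (-3)·1.000) / (5) = 2.600;  x_1 ← (1−ω)·1.000 + ω·2.600 = 2.920
  x_2: GS value = (7 - (2)·2.920) / (4) = 0.290;  x_2 ← (1−ω)·1.000 + ω·0.290 = 0.148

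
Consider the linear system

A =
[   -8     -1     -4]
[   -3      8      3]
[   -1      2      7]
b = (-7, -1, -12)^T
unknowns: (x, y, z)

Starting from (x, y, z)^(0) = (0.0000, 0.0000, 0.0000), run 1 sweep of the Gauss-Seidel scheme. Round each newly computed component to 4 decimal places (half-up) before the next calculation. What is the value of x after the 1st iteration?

0.8750

Iteration 1:
  x = (-7 - (-1)·0.0000 - (-4)·0.0000) / (-8) = 0.8750
  y = (-1 - (-3)·0.8750 - (3)·0.0000) / (8) = 0.2031
  z = (-12 - (-1)·0.8750 - (2)·0.2031) / (7) = -1.6473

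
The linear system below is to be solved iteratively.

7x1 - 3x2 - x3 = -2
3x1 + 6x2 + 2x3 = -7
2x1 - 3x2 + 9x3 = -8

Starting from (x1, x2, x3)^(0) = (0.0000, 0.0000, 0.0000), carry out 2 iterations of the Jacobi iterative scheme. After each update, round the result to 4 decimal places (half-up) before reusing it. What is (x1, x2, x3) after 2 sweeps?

(-0.9127, -0.7275, -1.2143)

Iteration 1:
  x1 = (-2 - (-3)·0.0000 - (-1)·0.0000) / (7) = -0.2857
  x2 = (-7 - (3)·0.0000 - (2)·0.0000) / (6) = -1.1667
  x3 = (-8 - (2)·0.0000 - (-3)·0.0000) / (9) = -0.8889
Iteration 2:
  x1 = (-2 - (-3)·-1.1667 - (-1)·-0.8889) / (7) = -0.9127
  x2 = (-7 - (3)·-0.2857 - (2)·-0.8889) / (6) = -0.7275
  x3 = (-8 - (2)·-0.2857 - (-3)·-1.1667) / (9) = -1.2143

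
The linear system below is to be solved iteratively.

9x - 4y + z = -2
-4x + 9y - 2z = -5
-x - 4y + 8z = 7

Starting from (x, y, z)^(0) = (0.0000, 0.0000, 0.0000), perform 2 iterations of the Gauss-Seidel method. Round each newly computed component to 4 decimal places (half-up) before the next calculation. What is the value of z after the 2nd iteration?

Iteration 1:
  x = (-2 - (-4)·0.0000 - (1)·0.0000) / (9) = -0.2222
  y = (-5 - (-4)·-0.2222 - (-2)·0.0000) / (9) = -0.6543
  z = (7 - (-1)·-0.2222 - (-4)·-0.6543) / (8) = 0.5201
Iteration 2:
  x = (-2 - (-4)·-0.6543 - (1)·0.5201) / (9) = -0.5708
  y = (-5 - (-4)·-0.5708 - (-2)·0.5201) / (9) = -0.6937
  z = (7 - (-1)·-0.5708 - (-4)·-0.6937) / (8) = 0.4568

0.4568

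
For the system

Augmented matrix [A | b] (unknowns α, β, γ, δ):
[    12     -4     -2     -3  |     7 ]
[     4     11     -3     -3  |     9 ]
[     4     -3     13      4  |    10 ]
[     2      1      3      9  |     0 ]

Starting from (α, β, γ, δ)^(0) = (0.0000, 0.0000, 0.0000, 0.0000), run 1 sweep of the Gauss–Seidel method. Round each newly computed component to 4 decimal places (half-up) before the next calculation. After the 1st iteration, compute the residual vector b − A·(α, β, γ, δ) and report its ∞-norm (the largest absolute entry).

2.5634

Iteration 1:
  α = (7 - (-4)·0.0000 - (-2)·0.0000 - (-3)·0.0000) / (12) = 0.5833
  β = (9 - (4)·0.5833 - (-3)·0.0000 - (-3)·0.0000) / (11) = 0.6061
  γ = (10 - (4)·0.5833 - (-3)·0.6061 - (4)·0.0000) / (13) = 0.7296
  δ = (0 - (2)·0.5833 - (1)·0.6061 - (3)·0.7296) / (9) = -0.4402
Residual b − A·x = (2.5634, 0.8679, 1.7611, 0.0003); ∞-norm = 2.5634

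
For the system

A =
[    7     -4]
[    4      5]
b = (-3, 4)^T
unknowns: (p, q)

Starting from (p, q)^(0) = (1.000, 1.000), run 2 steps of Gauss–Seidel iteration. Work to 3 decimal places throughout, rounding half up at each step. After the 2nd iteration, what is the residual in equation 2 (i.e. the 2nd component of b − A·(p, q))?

Iteration 1:
  p = (-3 - (-4)·1.000) / (7) = 0.143
  q = (4 - (4)·0.143) / (5) = 0.686
Iteration 2:
  p = (-3 - (-4)·0.686) / (7) = -0.037
  q = (4 - (4)·-0.037) / (5) = 0.830
Residual b − A·x = (0.579, -0.002)

-0.002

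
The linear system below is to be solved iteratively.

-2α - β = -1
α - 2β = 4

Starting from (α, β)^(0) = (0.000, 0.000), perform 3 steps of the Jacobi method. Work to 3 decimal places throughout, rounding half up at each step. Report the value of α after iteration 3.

1.375

Iteration 1:
  α = (-1 - (-1)·0.000) / (-2) = 0.500
  β = (4 - (1)·0.000) / (-2) = -2.000
Iteration 2:
  α = (-1 - (-1)·-2.000) / (-2) = 1.500
  β = (4 - (1)·0.500) / (-2) = -1.750
Iteration 3:
  α = (-1 - (-1)·-1.750) / (-2) = 1.375
  β = (4 - (1)·1.500) / (-2) = -1.250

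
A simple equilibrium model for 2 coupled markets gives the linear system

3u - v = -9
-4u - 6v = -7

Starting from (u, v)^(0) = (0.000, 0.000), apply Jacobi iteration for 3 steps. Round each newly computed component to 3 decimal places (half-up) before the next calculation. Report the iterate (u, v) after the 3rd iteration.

Iteration 1:
  u = (-9 - (-1)·0.000) / (3) = -3.000
  v = (-7 - (-4)·0.000) / (-6) = 1.167
Iteration 2:
  u = (-9 - (-1)·1.167) / (3) = -2.611
  v = (-7 - (-4)·-3.000) / (-6) = 3.167
Iteration 3:
  u = (-9 - (-1)·3.167) / (3) = -1.944
  v = (-7 - (-4)·-2.611) / (-6) = 2.907

(-1.944, 2.907)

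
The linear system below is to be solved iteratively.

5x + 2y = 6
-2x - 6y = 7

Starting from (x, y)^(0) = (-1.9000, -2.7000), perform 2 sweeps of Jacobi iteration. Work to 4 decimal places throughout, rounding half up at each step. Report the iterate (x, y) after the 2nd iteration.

(1.4133, -1.9267)

Iteration 1:
  x = (6 - (2)·-2.7000) / (5) = 2.2800
  y = (7 - (-2)·-1.9000) / (-6) = -0.5333
Iteration 2:
  x = (6 - (2)·-0.5333) / (5) = 1.4133
  y = (7 - (-2)·2.2800) / (-6) = -1.9267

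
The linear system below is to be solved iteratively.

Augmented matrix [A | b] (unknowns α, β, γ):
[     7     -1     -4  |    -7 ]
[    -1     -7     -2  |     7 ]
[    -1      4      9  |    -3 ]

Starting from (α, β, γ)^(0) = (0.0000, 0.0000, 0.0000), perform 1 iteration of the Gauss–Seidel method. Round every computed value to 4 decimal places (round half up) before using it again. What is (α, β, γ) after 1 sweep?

Iteration 1:
  α = (-7 - (-1)·0.0000 - (-4)·0.0000) / (7) = -1.0000
  β = (7 - (-1)·-1.0000 - (-2)·0.0000) / (-7) = -0.8571
  γ = (-3 - (-1)·-1.0000 - (4)·-0.8571) / (9) = -0.0635

(-1.0000, -0.8571, -0.0635)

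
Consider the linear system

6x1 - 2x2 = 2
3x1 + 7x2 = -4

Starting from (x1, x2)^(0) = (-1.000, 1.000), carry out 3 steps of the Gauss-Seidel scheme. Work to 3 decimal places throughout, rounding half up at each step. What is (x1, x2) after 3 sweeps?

Iteration 1:
  x1 = (2 - (-2)·1.000) / (6) = 0.667
  x2 = (-4 - (3)·0.667) / (7) = -0.857
Iteration 2:
  x1 = (2 - (-2)·-0.857) / (6) = 0.048
  x2 = (-4 - (3)·0.048) / (7) = -0.592
Iteration 3:
  x1 = (2 - (-2)·-0.592) / (6) = 0.136
  x2 = (-4 - (3)·0.136) / (7) = -0.630

(0.136, -0.630)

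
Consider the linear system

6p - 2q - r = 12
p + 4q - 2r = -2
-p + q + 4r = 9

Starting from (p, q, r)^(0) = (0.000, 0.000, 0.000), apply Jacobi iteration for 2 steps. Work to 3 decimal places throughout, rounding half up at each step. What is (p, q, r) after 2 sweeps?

Iteration 1:
  p = (12 - (-2)·0.000 - (-1)·0.000) / (6) = 2.000
  q = (-2 - (1)·0.000 - (-2)·0.000) / (4) = -0.500
  r = (9 - (-1)·0.000 - (1)·0.000) / (4) = 2.250
Iteration 2:
  p = (12 - (-2)·-0.500 - (-1)·2.250) / (6) = 2.208
  q = (-2 - (1)·2.000 - (-2)·2.250) / (4) = 0.125
  r = (9 - (-1)·2.000 - (1)·-0.500) / (4) = 2.875

(2.208, 0.125, 2.875)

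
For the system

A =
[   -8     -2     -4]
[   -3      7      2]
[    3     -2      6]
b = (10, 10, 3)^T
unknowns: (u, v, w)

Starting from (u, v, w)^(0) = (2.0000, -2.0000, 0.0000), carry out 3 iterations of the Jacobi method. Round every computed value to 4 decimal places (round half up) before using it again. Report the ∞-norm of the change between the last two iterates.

1.1905

Iteration 1:
  u = (10 - (-2)·-2.0000 - (-4)·0.0000) / (-8) = -0.7500
  v = (10 - (-3)·2.0000 - (2)·0.0000) / (7) = 2.2857
  w = (3 - (3)·2.0000 - (-2)·-2.0000) / (6) = -1.1667
Iteration 2:
  u = (10 - (-2)·2.2857 - (-4)·-1.1667) / (-8) = -1.2381
  v = (10 - (-3)·-0.7500 - (2)·-1.1667) / (7) = 1.4405
  w = (3 - (3)·-0.7500 - (-2)·2.2857) / (6) = 1.6369
Iteration 3:
  u = (10 - (-2)·1.4405 - (-4)·1.6369) / (-8) = -2.4286
  v = (10 - (-3)·-1.2381 - (2)·1.6369) / (7) = 0.4303
  w = (3 - (3)·-1.2381 - (-2)·1.4405) / (6) = 1.5992
Change: (-1.1905, -1.0102, -0.0377) → max |·| = 1.1905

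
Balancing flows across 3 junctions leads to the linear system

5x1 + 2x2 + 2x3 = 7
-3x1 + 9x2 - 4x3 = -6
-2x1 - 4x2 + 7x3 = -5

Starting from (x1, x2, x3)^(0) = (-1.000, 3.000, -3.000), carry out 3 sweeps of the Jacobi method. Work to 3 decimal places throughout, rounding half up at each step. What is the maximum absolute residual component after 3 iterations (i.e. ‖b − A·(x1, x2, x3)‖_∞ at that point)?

Iteration 1:
  x1 = (7 - (2)·3.000 - (2)·-3.000) / (5) = 1.400
  x2 = (-6 - (-3)·-1.000 - (-4)·-3.000) / (9) = -2.333
  x3 = (-5 - (-2)·-1.000 - (-4)·3.000) / (7) = 0.714
Iteration 2:
  x1 = (7 - (2)·-2.333 - (2)·0.714) / (5) = 2.048
  x2 = (-6 - (-3)·1.400 - (-4)·0.714) / (9) = 0.117
  x3 = (-5 - (-2)·1.400 - (-4)·-2.333) / (7) = -1.647
Iteration 3:
  x1 = (7 - (2)·0.117 - (2)·-1.647) / (5) = 2.012
  x2 = (-6 - (-3)·2.048 - (-4)·-1.647) / (9) = -0.716
  x3 = (-5 - (-2)·2.048 - (-4)·0.117) / (7) = -0.062
Residual b − A·x = (-1.504, 6.232, -3.406); ∞-norm = 6.232

6.232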